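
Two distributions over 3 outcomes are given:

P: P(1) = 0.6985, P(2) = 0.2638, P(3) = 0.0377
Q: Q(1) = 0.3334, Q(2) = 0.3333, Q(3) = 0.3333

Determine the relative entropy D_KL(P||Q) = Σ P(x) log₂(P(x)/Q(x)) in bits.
0.5378 bits

D_KL(P||Q) = Σ P(x) log₂(P(x)/Q(x))

Computing term by term:
  P(1)·log₂(P(1)/Q(1)) = 0.6985·log₂(0.6985/0.3334) = 0.74530
  P(2)·log₂(P(2)/Q(2)) = 0.2638·log₂(0.2638/0.3333) = -0.08900
  P(3)·log₂(P(3)/Q(3)) = 0.0377·log₂(0.0377/0.3333) = -0.11854

D_KL(P||Q) = 0.74530 - 0.08900 - 0.11854 = 0.53776 ≈ 0.5378 bits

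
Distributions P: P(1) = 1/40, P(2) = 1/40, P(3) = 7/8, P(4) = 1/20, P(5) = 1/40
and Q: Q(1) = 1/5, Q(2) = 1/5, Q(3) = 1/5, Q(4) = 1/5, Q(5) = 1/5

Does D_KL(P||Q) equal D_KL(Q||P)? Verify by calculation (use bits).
D_KL(P||Q) = 1.5381 bits, D_KL(Q||P) = 1.7741 bits. No — D_KL(P||Q) ≠ D_KL(Q||P) for this pair.

D_KL(P||Q) = Σ P(x) log₂(P(x)/Q(x))

Computing term by term:
  P(1)·log₂(P(1)/Q(1)) = (1/40)·log₂((1/40)/(1/5)) = -0.07500
  P(2)·log₂(P(2)/Q(2)) = (1/40)·log₂((1/40)/(1/5)) = -0.07500
  P(3)·log₂(P(3)/Q(3)) = (7/8)·log₂((7/8)/(1/5)) = 1.86312
  P(4)·log₂(P(4)/Q(4)) = (1/20)·log₂((1/20)/(1/5)) = -0.10000
  P(5)·log₂(P(5)/Q(5)) = (1/40)·log₂((1/40)/(1/5)) = -0.07500

D_KL(P||Q) = -0.07500 - 0.07500 + 1.86312 - 0.10000 - 0.07500 = 1.53812 ≈ 1.5381 bits

D_KL(Q||P) = Σ Q(x) log₂(Q(x)/P(x))

Computing term by term:
  Q(1)·log₂(Q(1)/P(1)) = (1/5)·log₂((1/5)/(1/40)) = 0.60000
  Q(2)·log₂(Q(2)/P(2)) = (1/5)·log₂((1/5)/(1/40)) = 0.60000
  Q(3)·log₂(Q(3)/P(3)) = (1/5)·log₂((1/5)/(7/8)) = -0.42586
  Q(4)·log₂(Q(4)/P(4)) = (1/5)·log₂((1/5)/(1/20)) = 0.40000
  Q(5)·log₂(Q(5)/P(5)) = (1/5)·log₂((1/5)/(1/40)) = 0.60000

D_KL(Q||P) = 0.60000 + 0.60000 - 0.42586 + 0.40000 + 0.60000 = 1.77414 ≈ 1.7741 bits

These are NOT equal (difference: 0.2360 bits). KL divergence is asymmetric: D_KL(P||Q) ≠ D_KL(Q||P) in general.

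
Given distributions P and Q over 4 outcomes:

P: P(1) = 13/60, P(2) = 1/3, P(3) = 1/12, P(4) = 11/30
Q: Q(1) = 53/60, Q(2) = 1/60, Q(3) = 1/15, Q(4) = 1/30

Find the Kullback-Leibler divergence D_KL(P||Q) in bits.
2.2966 bits

D_KL(P||Q) = Σ P(x) log₂(P(x)/Q(x))

Computing term by term:
  P(1)·log₂(P(1)/Q(1)) = (13/60)·log₂((13/60)/(53/60)) = -0.43929
  P(2)·log₂(P(2)/Q(2)) = (1/3)·log₂((1/3)/(1/60)) = 1.44064
  P(3)·log₂(P(3)/Q(3)) = (1/12)·log₂((1/12)/(1/15)) = 0.02683
  P(4)·log₂(P(4)/Q(4)) = (11/30)·log₂((11/30)/(1/30)) = 1.26846

D_KL(P||Q) = -0.43929 + 1.44064 + 0.02683 + 1.26846 = 2.29664 ≈ 2.2966 bits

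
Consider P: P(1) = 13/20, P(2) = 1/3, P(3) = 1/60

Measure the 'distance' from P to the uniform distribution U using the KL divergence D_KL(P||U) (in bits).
0.5542 bits

U(i) = 1/3 for all i

D_KL(P||U) = Σ P(x) log₂(P(x) / (1/3))
           = Σ P(x) log₂(P(x)) + log₂(3)
           = log₂(3) - H(P)

H(P) = -Σ P(x) log₂(P(x)):
  -P(1)·log₂(P(1)) = -(13/20)·log₂(13/20) = 0.40397
  -P(2)·log₂(P(2)) = -(1/3)·log₂(1/3) = 0.52832
  -P(3)·log₂(P(3)) = -(1/60)·log₂(1/60) = 0.09845
H(P) = 0.40397 + 0.52832 + 0.09845 = 1.03074 bits

log₂(3) = 1.58496 bits

D_KL(P||U) = 1.58496 - 1.03074 = 0.55422 ≈ 0.5542 bits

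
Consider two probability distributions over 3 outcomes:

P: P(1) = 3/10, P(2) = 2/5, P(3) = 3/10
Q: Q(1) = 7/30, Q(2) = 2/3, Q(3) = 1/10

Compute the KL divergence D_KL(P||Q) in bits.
0.2895 bits

D_KL(P||Q) = Σ P(x) log₂(P(x)/Q(x))

Computing term by term:
  P(1)·log₂(P(1)/Q(1)) = (3/10)·log₂((3/10)/(7/30)) = 0.10877
  P(2)·log₂(P(2)/Q(2)) = (2/5)·log₂((2/5)/(2/3)) = -0.29479
  P(3)·log₂(P(3)/Q(3)) = (3/10)·log₂((3/10)/(1/10)) = 0.47549

D_KL(P||Q) = 0.10877 - 0.29479 + 0.47549 = 0.28947 ≈ 0.2895 bits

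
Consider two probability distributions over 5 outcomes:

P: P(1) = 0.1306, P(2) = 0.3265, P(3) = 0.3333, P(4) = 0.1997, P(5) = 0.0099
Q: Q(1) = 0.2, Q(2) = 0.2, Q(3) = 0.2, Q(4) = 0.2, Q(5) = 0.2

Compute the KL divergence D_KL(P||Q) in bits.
0.3528 bits

D_KL(P||Q) = Σ P(x) log₂(P(x)/Q(x))

Computing term by term:
  P(1)·log₂(P(1)/Q(1)) = 0.1306·log₂(0.1306/0.2) = -0.08030
  P(2)·log₂(P(2)/Q(2)) = 0.3265·log₂(0.3265/0.2) = 0.23086
  P(3)·log₂(P(3)/Q(3)) = 0.3333·log₂(0.3333/0.2) = 0.24558
  P(4)·log₂(P(4)/Q(4)) = 0.1997·log₂(0.1997/0.2) = -0.00043
  P(5)·log₂(P(5)/Q(5)) = 0.0099·log₂(0.0099/0.2) = -0.04293

D_KL(P||Q) = -0.08030 + 0.23086 + 0.24558 - 0.00043 - 0.04293 = 0.35278 ≈ 0.3528 bits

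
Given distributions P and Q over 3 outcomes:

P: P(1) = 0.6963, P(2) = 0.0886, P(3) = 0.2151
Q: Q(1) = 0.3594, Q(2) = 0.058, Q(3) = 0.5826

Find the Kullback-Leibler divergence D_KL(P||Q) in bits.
0.4093 bits

D_KL(P||Q) = Σ P(x) log₂(P(x)/Q(x))

Computing term by term:
  P(1)·log₂(P(1)/Q(1)) = 0.6963·log₂(0.6963/0.3594) = 0.66435
  P(2)·log₂(P(2)/Q(2)) = 0.0886·log₂(0.0886/0.058) = 0.05416
  P(3)·log₂(P(3)/Q(3)) = 0.2151·log₂(0.2151/0.5826) = -0.30921

D_KL(P||Q) = 0.66435 + 0.05416 - 0.30921 = 0.40930 ≈ 0.4093 bits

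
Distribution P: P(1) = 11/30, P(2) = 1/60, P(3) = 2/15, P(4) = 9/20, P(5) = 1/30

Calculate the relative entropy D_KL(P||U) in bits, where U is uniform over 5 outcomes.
0.6232 bits

U(i) = 1/5 for all i

D_KL(P||U) = Σ P(x) log₂(P(x) / (1/5))
           = Σ P(x) log₂(P(x)) + log₂(5)
           = log₂(5) - H(P)

H(P) = -Σ P(x) log₂(P(x)):
  -P(1)·log₂(P(1)) = -(11/30)·log₂(11/30) = 0.53073
  -P(2)·log₂(P(2)) = -(1/60)·log₂(1/60) = 0.09845
  -P(3)·log₂(P(3)) = -(2/15)·log₂(2/15) = 0.38759
  -P(4)·log₂(P(4)) = -(9/20)·log₂(9/20) = 0.51840
  -P(5)·log₂(P(5)) = -(1/30)·log₂(1/30) = 0.16356
H(P) = 0.53073 + 0.09845 + 0.38759 + 0.51840 + 0.16356 = 1.69873 bits

log₂(5) = 2.32193 bits

D_KL(P||U) = 2.32193 - 1.69873 = 0.62320 ≈ 0.6232 bits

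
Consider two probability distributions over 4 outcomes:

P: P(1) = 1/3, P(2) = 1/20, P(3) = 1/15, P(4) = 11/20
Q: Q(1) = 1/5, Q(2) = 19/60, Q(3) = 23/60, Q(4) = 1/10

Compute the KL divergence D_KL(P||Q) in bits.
1.2970 bits

D_KL(P||Q) = Σ P(x) log₂(P(x)/Q(x))

Computing term by term:
  P(1)·log₂(P(1)/Q(1)) = (1/3)·log₂((1/3)/(1/5)) = 0.24566
  P(2)·log₂(P(2)/Q(2)) = (1/20)·log₂((1/20)/(19/60)) = -0.13315
  P(3)·log₂(P(3)/Q(3)) = (1/15)·log₂((1/15)/(23/60)) = -0.16824
  P(4)·log₂(P(4)/Q(4)) = (11/20)·log₂((11/20)/(1/10)) = 1.35269

D_KL(P||Q) = 0.24566 - 0.13315 - 0.16824 + 1.35269 = 1.29696 ≈ 1.2970 bits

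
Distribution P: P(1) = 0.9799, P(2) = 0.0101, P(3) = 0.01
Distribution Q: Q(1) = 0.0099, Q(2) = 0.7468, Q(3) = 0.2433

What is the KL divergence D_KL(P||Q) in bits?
6.3871 bits

D_KL(P||Q) = Σ P(x) log₂(P(x)/Q(x))

Computing term by term:
  P(1)·log₂(P(1)/Q(1)) = 0.9799·log₂(0.9799/0.0099) = 6.49582
  P(2)·log₂(P(2)/Q(2)) = 0.0101·log₂(0.0101/0.7468) = -0.06270
  P(3)·log₂(P(3)/Q(3)) = 0.01·log₂(0.01/0.2433) = -0.04605

D_KL(P||Q) = 6.49582 - 0.06270 - 0.04605 = 6.38707 ≈ 6.3871 bits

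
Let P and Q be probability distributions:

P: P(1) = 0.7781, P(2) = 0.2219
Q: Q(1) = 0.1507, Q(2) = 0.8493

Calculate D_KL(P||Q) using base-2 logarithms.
1.4131 bits

D_KL(P||Q) = Σ P(x) log₂(P(x)/Q(x))

Computing term by term:
  P(1)·log₂(P(1)/Q(1)) = 0.7781·log₂(0.7781/0.1507) = 1.84276
  P(2)·log₂(P(2)/Q(2)) = 0.2219·log₂(0.2219/0.8493) = -0.42968

D_KL(P||Q) = 1.84276 - 0.42968 = 1.41308 ≈ 1.4131 bits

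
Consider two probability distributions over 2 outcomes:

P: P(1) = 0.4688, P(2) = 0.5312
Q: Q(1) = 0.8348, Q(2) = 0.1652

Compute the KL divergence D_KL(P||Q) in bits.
0.5048 bits

D_KL(P||Q) = Σ P(x) log₂(P(x)/Q(x))

Computing term by term:
  P(1)·log₂(P(1)/Q(1)) = 0.4688·log₂(0.4688/0.8348) = -0.39026
  P(2)·log₂(P(2)/Q(2)) = 0.5312·log₂(0.5312/0.1652) = 0.89509

D_KL(P||Q) = -0.39026 + 0.89509 = 0.50483 ≈ 0.5048 bits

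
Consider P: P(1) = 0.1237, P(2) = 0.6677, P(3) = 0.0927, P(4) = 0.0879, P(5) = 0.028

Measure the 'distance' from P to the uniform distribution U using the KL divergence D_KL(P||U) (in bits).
0.7890 bits

U(i) = 1/5 for all i

D_KL(P||U) = Σ P(x) log₂(P(x) / (1/5))
           = Σ P(x) log₂(P(x)) + log₂(5)
           = log₂(5) - H(P)

H(P) = -Σ P(x) log₂(P(x)):
  -P(1)·log₂(P(1)) = -(0.1237)·log₂(0.1237) = 0.37297
  -P(2)·log₂(P(2)) = -(0.6677)·log₂(0.6677) = 0.38909
  -P(3)·log₂(P(3)) = -(0.0927)·log₂(0.0927) = 0.31808
  -P(4)·log₂(P(4)) = -(0.0879)·log₂(0.0879) = 0.30835
  -P(5)·log₂(P(5)) = -(0.028)·log₂(0.028) = 0.14444
H(P) = 0.37297 + 0.38909 + 0.31808 + 0.30835 + 0.14444 = 1.53293 bits

log₂(5) = 2.32193 bits

D_KL(P||U) = 2.32193 - 1.53293 = 0.78900 ≈ 0.7890 bits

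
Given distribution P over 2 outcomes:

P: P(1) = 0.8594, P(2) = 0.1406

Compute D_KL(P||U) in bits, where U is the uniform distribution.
0.4142 bits

U(i) = 1/2 for all i

D_KL(P||U) = Σ P(x) log₂(P(x) / (1/2))
           = Σ P(x) log₂(P(x)) + log₂(2)
           = log₂(2) - H(P)

H(P) = -Σ P(x) log₂(P(x)):
  -P(1)·log₂(P(1)) = -(0.8594)·log₂(0.8594) = 0.18786
  -P(2)·log₂(P(2)) = -(0.1406)·log₂(0.1406) = 0.39794
H(P) = 0.18786 + 0.39794 = 0.58580 bits

log₂(2) = 1.00000 bits

D_KL(P||U) = 1.00000 - 0.58580 = 0.41420 ≈ 0.4142 bits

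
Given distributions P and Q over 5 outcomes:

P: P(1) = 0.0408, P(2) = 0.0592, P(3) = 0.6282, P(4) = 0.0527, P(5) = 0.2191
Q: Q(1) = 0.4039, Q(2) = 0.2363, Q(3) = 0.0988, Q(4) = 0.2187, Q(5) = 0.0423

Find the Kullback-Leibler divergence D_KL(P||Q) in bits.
1.8350 bits

D_KL(P||Q) = Σ P(x) log₂(P(x)/Q(x))

Computing term by term:
  P(1)·log₂(P(1)/Q(1)) = 0.0408·log₂(0.0408/0.4039) = -0.13494
  P(2)·log₂(P(2)/Q(2)) = 0.0592·log₂(0.0592/0.2363) = -0.11822
  P(3)·log₂(P(3)/Q(3)) = 0.6282·log₂(0.6282/0.0988) = 1.67644
  P(4)·log₂(P(4)/Q(4)) = 0.0527·log₂(0.0527/0.2187) = -0.10820
  P(5)·log₂(P(5)/Q(5)) = 0.2191·log₂(0.2191/0.0423) = 0.51989

D_KL(P||Q) = -0.13494 - 0.11822 + 1.67644 - 0.10820 + 0.51989 = 1.83497 ≈ 1.8350 bits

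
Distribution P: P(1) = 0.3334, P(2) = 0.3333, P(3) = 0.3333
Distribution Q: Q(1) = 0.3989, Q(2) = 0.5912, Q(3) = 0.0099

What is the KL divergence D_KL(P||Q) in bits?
1.3291 bits

D_KL(P||Q) = Σ P(x) log₂(P(x)/Q(x))

Computing term by term:
  P(1)·log₂(P(1)/Q(1)) = 0.3334·log₂(0.3334/0.3989) = -0.08627
  P(2)·log₂(P(2)/Q(2)) = 0.3333·log₂(0.3333/0.5912) = -0.27558
  P(3)·log₂(P(3)/Q(3)) = 0.3333·log₂(0.3333/0.0099) = 1.69091

D_KL(P||Q) = -0.08627 - 0.27558 + 1.69091 = 1.32906 ≈ 1.3291 bits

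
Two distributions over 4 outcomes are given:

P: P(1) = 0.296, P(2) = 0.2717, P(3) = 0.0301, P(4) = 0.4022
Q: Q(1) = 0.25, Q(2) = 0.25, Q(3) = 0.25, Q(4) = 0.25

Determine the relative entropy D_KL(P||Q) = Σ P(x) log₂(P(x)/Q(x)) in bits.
0.2887 bits

D_KL(P||Q) = Σ P(x) log₂(P(x)/Q(x))

Computing term by term:
  P(1)·log₂(P(1)/Q(1)) = 0.296·log₂(0.296/0.25) = 0.07213
  P(2)·log₂(P(2)/Q(2)) = 0.2717·log₂(0.2717/0.25) = 0.03263
  P(3)·log₂(P(3)/Q(3)) = 0.0301·log₂(0.0301/0.25) = -0.09193
  P(4)·log₂(P(4)/Q(4)) = 0.4022·log₂(0.4022/0.25) = 0.27590

D_KL(P||Q) = 0.07213 + 0.03263 - 0.09193 + 0.27590 = 0.28873 ≈ 0.2887 bits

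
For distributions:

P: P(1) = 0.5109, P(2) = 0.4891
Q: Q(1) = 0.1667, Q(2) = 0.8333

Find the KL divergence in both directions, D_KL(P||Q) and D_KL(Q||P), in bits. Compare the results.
D_KL(P||Q) = 0.4495 bits, D_KL(Q||P) = 0.3712 bits. D_KL(P||Q) is larger than D_KL(Q||P) by 0.0783 bits; the two directions differ.

D_KL(P||Q) = Σ P(x) log₂(P(x)/Q(x))

Computing term by term:
  P(1)·log₂(P(1)/Q(1)) = 0.5109·log₂(0.5109/0.1667) = 0.82551
  P(2)·log₂(P(2)/Q(2)) = 0.4891·log₂(0.4891/0.8333) = -0.37597

D_KL(P||Q) = 0.82551 - 0.37597 = 0.44954 ≈ 0.4495 bits

D_KL(Q||P) = Σ Q(x) log₂(Q(x)/P(x))

Computing term by term:
  Q(1)·log₂(Q(1)/P(1)) = 0.1667·log₂(0.1667/0.5109) = -0.26935
  Q(2)·log₂(Q(2)/P(2)) = 0.8333·log₂(0.8333/0.4891) = 0.64056

D_KL(Q||P) = -0.26935 + 0.64056 = 0.37121 ≈ 0.3712 bits

These are NOT equal (difference: 0.0783 bits). KL divergence is asymmetric: D_KL(P||Q) ≠ D_KL(Q||P) in general.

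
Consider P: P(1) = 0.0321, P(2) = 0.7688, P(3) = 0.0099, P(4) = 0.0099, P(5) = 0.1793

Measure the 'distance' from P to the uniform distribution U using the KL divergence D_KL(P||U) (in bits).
1.2946 bits

U(i) = 1/5 for all i

D_KL(P||U) = Σ P(x) log₂(P(x) / (1/5))
           = Σ P(x) log₂(P(x)) + log₂(5)
           = log₂(5) - H(P)

H(P) = -Σ P(x) log₂(P(x)):
  -P(1)·log₂(P(1)) = -(0.0321)·log₂(0.0321) = 0.15926
  -P(2)·log₂(P(2)) = -(0.7688)·log₂(0.7688) = 0.29162
  -P(3)·log₂(P(3)) = -(0.0099)·log₂(0.0099) = 0.06592
  -P(4)·log₂(P(4)) = -(0.0099)·log₂(0.0099) = 0.06592
  -P(5)·log₂(P(5)) = -(0.1793)·log₂(0.1793) = 0.44458
H(P) = 0.15926 + 0.29162 + 0.06592 + 0.06592 + 0.44458 = 1.02730 bits

log₂(5) = 2.32193 bits

D_KL(P||U) = 2.32193 - 1.02730 = 1.29463 ≈ 1.2946 bits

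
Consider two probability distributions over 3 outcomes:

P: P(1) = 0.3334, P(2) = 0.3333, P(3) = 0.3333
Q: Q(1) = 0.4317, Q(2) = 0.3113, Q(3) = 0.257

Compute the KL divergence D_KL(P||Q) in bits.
0.0336 bits

D_KL(P||Q) = Σ P(x) log₂(P(x)/Q(x))

Computing term by term:
  P(1)·log₂(P(1)/Q(1)) = 0.3334·log₂(0.3334/0.4317) = -0.12428
  P(2)·log₂(P(2)/Q(2)) = 0.3333·log₂(0.3333/0.3113) = 0.03284
  P(3)·log₂(P(3)/Q(3)) = 0.3333·log₂(0.3333/0.257) = 0.12501

D_KL(P||Q) = -0.12428 + 0.03284 + 0.12501 = 0.03357 ≈ 0.0336 bits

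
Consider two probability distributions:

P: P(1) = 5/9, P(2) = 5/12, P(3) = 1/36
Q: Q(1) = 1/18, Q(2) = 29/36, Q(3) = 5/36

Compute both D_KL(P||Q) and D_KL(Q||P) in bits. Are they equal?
D_KL(P||Q) = 1.3847 bits, D_KL(Q||P) = 0.9041 bits. No, they are not equal.

D_KL(P||Q) = Σ P(x) log₂(P(x)/Q(x))

Computing term by term:
  P(1)·log₂(P(1)/Q(1)) = (5/9)·log₂((5/9)/(1/18)) = 1.84552
  P(2)·log₂(P(2)/Q(2)) = (5/12)·log₂((5/12)/(29/36)) = -0.39629
  P(3)·log₂(P(3)/Q(3)) = (1/36)·log₂((1/36)/(5/36)) = -0.06450

D_KL(P||Q) = 1.84552 - 0.39629 - 0.06450 = 1.38473 ≈ 1.3847 bits

D_KL(Q||P) = Σ Q(x) log₂(Q(x)/P(x))

Computing term by term:
  Q(1)·log₂(Q(1)/P(1)) = (1/18)·log₂((1/18)/(5/9)) = -0.18455
  Q(2)·log₂(Q(2)/P(2)) = (29/36)·log₂((29/36)/(5/12)) = 0.76616
  Q(3)·log₂(Q(3)/P(3)) = (5/36)·log₂((5/36)/(1/36)) = 0.32249

D_KL(Q||P) = -0.18455 + 0.76616 + 0.32249 = 0.90410 ≈ 0.9041 bits

These are NOT equal (difference: 0.4806 bits). KL divergence is asymmetric: D_KL(P||Q) ≠ D_KL(Q||P) in general.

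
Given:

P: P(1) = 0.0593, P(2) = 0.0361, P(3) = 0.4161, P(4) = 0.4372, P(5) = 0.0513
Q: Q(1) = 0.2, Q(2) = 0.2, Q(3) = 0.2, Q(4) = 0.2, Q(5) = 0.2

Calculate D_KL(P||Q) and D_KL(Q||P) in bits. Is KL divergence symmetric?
D_KL(P||Q) = 0.6392 bits, D_KL(Q||P) = 0.8003 bits. No, KL divergence is not symmetric.

D_KL(P||Q) = Σ P(x) log₂(P(x)/Q(x))

Computing term by term:
  P(1)·log₂(P(1)/Q(1)) = 0.0593·log₂(0.0593/0.2) = -0.10401
  P(2)·log₂(P(2)/Q(2)) = 0.0361·log₂(0.0361/0.2) = -0.08916
  P(3)·log₂(P(3)/Q(3)) = 0.4161·log₂(0.4161/0.2) = 0.43979
  P(4)·log₂(P(4)/Q(4)) = 0.4372·log₂(0.4372/0.2) = 0.49329
  P(5)·log₂(P(5)/Q(5)) = 0.0513·log₂(0.0513/0.2) = -0.10070

D_KL(P||Q) = -0.10401 - 0.08916 + 0.43979 + 0.49329 - 0.10070 = 0.63921 ≈ 0.6392 bits

D_KL(Q||P) = Σ Q(x) log₂(Q(x)/P(x))

Computing term by term:
  Q(1)·log₂(Q(1)/P(1)) = 0.2·log₂(0.2/0.0593) = 0.35078
  Q(2)·log₂(Q(2)/P(2)) = 0.2·log₂(0.2/0.0361) = 0.49399
  Q(3)·log₂(Q(3)/P(3)) = 0.2·log₂(0.2/0.4161) = -0.21139
  Q(4)·log₂(Q(4)/P(4)) = 0.2·log₂(0.2/0.4372) = -0.22566
  Q(5)·log₂(Q(5)/P(5)) = 0.2·log₂(0.2/0.0513) = 0.39259

D_KL(Q||P) = 0.35078 + 0.49399 - 0.21139 - 0.22566 + 0.39259 = 0.80031 ≈ 0.8003 bits

These are NOT equal (difference: 0.1611 bits). KL divergence is asymmetric: D_KL(P||Q) ≠ D_KL(Q||P) in general.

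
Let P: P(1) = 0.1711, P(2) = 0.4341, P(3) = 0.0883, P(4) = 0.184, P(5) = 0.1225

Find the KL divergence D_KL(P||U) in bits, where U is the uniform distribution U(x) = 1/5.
0.2339 bits

U(i) = 1/5 for all i

D_KL(P||U) = Σ P(x) log₂(P(x) / (1/5))
           = Σ P(x) log₂(P(x)) + log₂(5)
           = log₂(5) - H(P)

H(P) = -Σ P(x) log₂(P(x)):
  -P(1)·log₂(P(1)) = -(0.1711)·log₂(0.1711) = 0.43581
  -P(2)·log₂(P(2)) = -(0.4341)·log₂(0.4341) = 0.52261
  -P(3)·log₂(P(3)) = -(0.0883)·log₂(0.0883) = 0.30918
  -P(4)·log₂(P(4)) = -(0.184)·log₂(0.184) = 0.44937
  -P(5)·log₂(P(5)) = -(0.1225)·log₂(0.1225) = 0.37107
H(P) = 0.43581 + 0.52261 + 0.30918 + 0.44937 + 0.37107 = 2.08804 bits

log₂(5) = 2.32193 bits

D_KL(P||U) = 2.32193 - 2.08804 = 0.23389 ≈ 0.2339 bits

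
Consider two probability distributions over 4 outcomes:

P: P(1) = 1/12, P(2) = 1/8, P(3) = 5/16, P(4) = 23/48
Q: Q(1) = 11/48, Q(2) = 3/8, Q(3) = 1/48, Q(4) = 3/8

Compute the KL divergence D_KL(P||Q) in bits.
1.0706 bits

D_KL(P||Q) = Σ P(x) log₂(P(x)/Q(x))

Computing term by term:
  P(1)·log₂(P(1)/Q(1)) = (1/12)·log₂((1/12)/(11/48)) = -0.12162
  P(2)·log₂(P(2)/Q(2)) = (1/8)·log₂((1/8)/(3/8)) = -0.19812
  P(3)·log₂(P(3)/Q(3)) = (5/16)·log₂((5/16)/(1/48)) = 1.22090
  P(4)·log₂(P(4)/Q(4)) = (23/48)·log₂((23/48)/(3/8)) = 0.16945

D_KL(P||Q) = -0.12162 - 0.19812 + 1.22090 + 0.16945 = 1.07061 ≈ 1.0706 bits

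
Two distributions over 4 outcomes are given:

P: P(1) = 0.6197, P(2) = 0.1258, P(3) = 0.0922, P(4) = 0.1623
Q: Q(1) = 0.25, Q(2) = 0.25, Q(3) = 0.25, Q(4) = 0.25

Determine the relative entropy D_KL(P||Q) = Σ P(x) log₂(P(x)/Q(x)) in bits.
0.4531 bits

D_KL(P||Q) = Σ P(x) log₂(P(x)/Q(x))

Computing term by term:
  P(1)·log₂(P(1)/Q(1)) = 0.6197·log₂(0.6197/0.25) = 0.81159
  P(2)·log₂(P(2)/Q(2)) = 0.1258·log₂(0.1258/0.25) = -0.12464
  P(3)·log₂(P(3)/Q(3)) = 0.0922·log₂(0.0922/0.25) = -0.13268
  P(4)·log₂(P(4)/Q(4)) = 0.1623·log₂(0.1623/0.25) = -0.10116

D_KL(P||Q) = 0.81159 - 0.12464 - 0.13268 - 0.10116 = 0.45311 ≈ 0.4531 bits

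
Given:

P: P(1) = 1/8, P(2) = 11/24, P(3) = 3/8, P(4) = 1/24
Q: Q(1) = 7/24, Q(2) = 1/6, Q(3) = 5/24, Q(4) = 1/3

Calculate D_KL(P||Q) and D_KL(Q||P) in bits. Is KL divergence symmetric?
D_KL(P||Q) = 0.7091 bits, D_KL(Q||P) = 0.9366 bits. No, KL divergence is not symmetric.

D_KL(P||Q) = Σ P(x) log₂(P(x)/Q(x))

Computing term by term:
  P(1)·log₂(P(1)/Q(1)) = (1/8)·log₂((1/8)/(7/24)) = -0.15280
  P(2)·log₂(P(2)/Q(2)) = (11/24)·log₂((11/24)/(1/6)) = 0.66891
  P(3)·log₂(P(3)/Q(3)) = (3/8)·log₂((3/8)/(5/24)) = 0.31800
  P(4)·log₂(P(4)/Q(4)) = (1/24)·log₂((1/24)/(1/3)) = -0.12500

D_KL(P||Q) = -0.15280 + 0.66891 + 0.31800 - 0.12500 = 0.70911 ≈ 0.7091 bits

D_KL(Q||P) = Σ Q(x) log₂(Q(x)/P(x))

Computing term by term:
  Q(1)·log₂(Q(1)/P(1)) = (7/24)·log₂((7/24)/(1/8)) = 0.35653
  Q(2)·log₂(Q(2)/P(2)) = (1/6)·log₂((1/6)/(11/24)) = -0.24324
  Q(3)·log₂(Q(3)/P(3)) = (5/24)·log₂((5/24)/(3/8)) = -0.17667
  Q(4)·log₂(Q(4)/P(4)) = (1/3)·log₂((1/3)/(1/24)) = 1.00000

D_KL(Q||P) = 0.35653 - 0.24324 - 0.17667 + 1.00000 = 0.93662 ≈ 0.9366 bits

These are NOT equal (difference: 0.2275 bits). KL divergence is asymmetric: D_KL(P||Q) ≠ D_KL(Q||P) in general.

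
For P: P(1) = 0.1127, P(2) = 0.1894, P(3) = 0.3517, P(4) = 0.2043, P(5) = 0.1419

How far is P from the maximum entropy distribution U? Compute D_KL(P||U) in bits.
0.1143 bits

U(i) = 1/5 for all i

D_KL(P||U) = Σ P(x) log₂(P(x) / (1/5))
           = Σ P(x) log₂(P(x)) + log₂(5)
           = log₂(5) - H(P)

H(P) = -Σ P(x) log₂(P(x)):
  -P(1)·log₂(P(1)) = -(0.1127)·log₂(0.1127) = 0.35494
  -P(2)·log₂(P(2)) = -(0.1894)·log₂(0.1894) = 0.45465
  -P(3)·log₂(P(3)) = -(0.3517)·log₂(0.3517) = 0.53022
  -P(4)·log₂(P(4)) = -(0.2043)·log₂(0.2043) = 0.46810
  -P(5)·log₂(P(5)) = -(0.1419)·log₂(0.1419) = 0.39974
H(P) = 0.35494 + 0.45465 + 0.53022 + 0.46810 + 0.39974 = 2.20765 bits

log₂(5) = 2.32193 bits

D_KL(P||U) = 2.32193 - 2.20765 = 0.11428 ≈ 0.1143 bits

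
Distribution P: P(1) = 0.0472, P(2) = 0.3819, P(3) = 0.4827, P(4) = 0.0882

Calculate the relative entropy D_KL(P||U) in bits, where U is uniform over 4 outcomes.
0.4455 bits

U(i) = 1/4 for all i

D_KL(P||U) = Σ P(x) log₂(P(x) / (1/4))
           = Σ P(x) log₂(P(x)) + log₂(4)
           = log₂(4) - H(P)

H(P) = -Σ P(x) log₂(P(x)):
  -P(1)·log₂(P(1)) = -(0.0472)·log₂(0.0472) = 0.20792
  -P(2)·log₂(P(2)) = -(0.3819)·log₂(0.3819) = 0.53036
  -P(3)·log₂(P(3)) = -(0.4827)·log₂(0.4827) = 0.50722
  -P(4)·log₂(P(4)) = -(0.0882)·log₂(0.0882) = 0.30897
H(P) = 0.20792 + 0.53036 + 0.50722 + 0.30897 = 1.55447 bits

log₂(4) = 2.00000 bits

D_KL(P||U) = 2.00000 - 1.55447 = 0.44553 ≈ 0.4455 bits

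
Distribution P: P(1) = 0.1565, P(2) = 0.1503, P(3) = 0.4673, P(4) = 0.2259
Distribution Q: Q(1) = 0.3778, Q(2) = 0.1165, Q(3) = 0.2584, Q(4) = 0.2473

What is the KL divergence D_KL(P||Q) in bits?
0.2262 bits

D_KL(P||Q) = Σ P(x) log₂(P(x)/Q(x))

Computing term by term:
  P(1)·log₂(P(1)/Q(1)) = 0.1565·log₂(0.1565/0.3778) = -0.19898
  P(2)·log₂(P(2)/Q(2)) = 0.1503·log₂(0.1503/0.1165) = 0.05524
  P(3)·log₂(P(3)/Q(3)) = 0.4673·log₂(0.4673/0.2584) = 0.39942
  P(4)·log₂(P(4)/Q(4)) = 0.2259·log₂(0.2259/0.2473) = -0.02950

D_KL(P||Q) = -0.19898 + 0.05524 + 0.39942 - 0.02950 = 0.22618 ≈ 0.2262 bits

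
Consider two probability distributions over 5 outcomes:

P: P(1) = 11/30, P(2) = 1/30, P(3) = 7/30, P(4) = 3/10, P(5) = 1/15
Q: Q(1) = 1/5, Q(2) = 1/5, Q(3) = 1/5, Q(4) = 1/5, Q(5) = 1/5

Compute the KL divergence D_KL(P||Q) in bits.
0.3562 bits

D_KL(P||Q) = Σ P(x) log₂(P(x)/Q(x))

Computing term by term:
  P(1)·log₂(P(1)/Q(1)) = (11/30)·log₂((11/30)/(1/5)) = 0.32064
  P(2)·log₂(P(2)/Q(2)) = (1/30)·log₂((1/30)/(1/5)) = -0.08617
  P(3)·log₂(P(3)/Q(3)) = (7/30)·log₂((7/30)/(1/5)) = 0.05189
  P(4)·log₂(P(4)/Q(4)) = (3/10)·log₂((3/10)/(1/5)) = 0.17549
  P(5)·log₂(P(5)/Q(5)) = (1/15)·log₂((1/15)/(1/5)) = -0.10566

D_KL(P||Q) = 0.32064 - 0.08617 + 0.05189 + 0.17549 - 0.10566 = 0.35619 ≈ 0.3562 bits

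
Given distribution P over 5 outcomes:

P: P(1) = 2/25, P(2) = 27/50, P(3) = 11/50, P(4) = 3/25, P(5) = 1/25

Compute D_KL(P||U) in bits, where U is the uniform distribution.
0.5170 bits

U(i) = 1/5 for all i

D_KL(P||U) = Σ P(x) log₂(P(x) / (1/5))
           = Σ P(x) log₂(P(x)) + log₂(5)
           = log₂(5) - H(P)

H(P) = -Σ P(x) log₂(P(x)):
  -P(1)·log₂(P(1)) = -(2/25)·log₂(2/25) = 0.29151
  -P(2)·log₂(P(2)) = -(27/50)·log₂(27/50) = 0.48004
  -P(3)·log₂(P(3)) = -(11/50)·log₂(11/50) = 0.48057
  -P(4)·log₂(P(4)) = -(3/25)·log₂(3/25) = 0.36707
  -P(5)·log₂(P(5)) = -(1/25)·log₂(1/25) = 0.18575
H(P) = 0.29151 + 0.48004 + 0.48057 + 0.36707 + 0.18575 = 1.80494 bits

log₂(5) = 2.32193 bits

D_KL(P||U) = 2.32193 - 1.80494 = 0.51699 ≈ 0.5170 bits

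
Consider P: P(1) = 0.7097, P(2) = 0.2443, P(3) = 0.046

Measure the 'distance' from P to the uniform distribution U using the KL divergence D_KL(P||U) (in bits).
0.5328 bits

U(i) = 1/3 for all i

D_KL(P||U) = Σ P(x) log₂(P(x) / (1/3))
           = Σ P(x) log₂(P(x)) + log₂(3)
           = log₂(3) - H(P)

H(P) = -Σ P(x) log₂(P(x)):
  -P(1)·log₂(P(1)) = -(0.7097)·log₂(0.7097) = 0.35110
  -P(2)·log₂(P(2)) = -(0.2443)·log₂(0.2443) = 0.49673
  -P(3)·log₂(P(3)) = -(0.046)·log₂(0.046) = 0.20434
H(P) = 0.35110 + 0.49673 + 0.20434 = 1.05217 bits

log₂(3) = 1.58496 bits

D_KL(P||U) = 1.58496 - 1.05217 = 0.53279 ≈ 0.5328 bits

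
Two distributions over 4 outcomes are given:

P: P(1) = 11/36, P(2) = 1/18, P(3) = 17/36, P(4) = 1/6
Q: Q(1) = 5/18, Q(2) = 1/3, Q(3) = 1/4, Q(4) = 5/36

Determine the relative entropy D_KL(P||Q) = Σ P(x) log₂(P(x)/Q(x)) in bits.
0.3755 bits

D_KL(P||Q) = Σ P(x) log₂(P(x)/Q(x))

Computing term by term:
  P(1)·log₂(P(1)/Q(1)) = (11/36)·log₂((11/36)/(5/18)) = 0.04201
  P(2)·log₂(P(2)/Q(2)) = (1/18)·log₂((1/18)/(1/3)) = -0.14361
  P(3)·log₂(P(3)/Q(3)) = (17/36)·log₂((17/36)/(1/4)) = 0.43328
  P(4)·log₂(P(4)/Q(4)) = (1/6)·log₂((1/6)/(5/36)) = 0.04384

D_KL(P||Q) = 0.04201 - 0.14361 + 0.43328 + 0.04384 = 0.37552 ≈ 0.3755 bits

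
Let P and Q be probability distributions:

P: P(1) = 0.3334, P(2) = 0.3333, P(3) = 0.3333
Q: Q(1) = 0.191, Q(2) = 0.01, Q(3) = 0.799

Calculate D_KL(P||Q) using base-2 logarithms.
1.5336 bits

D_KL(P||Q) = Σ P(x) log₂(P(x)/Q(x))

Computing term by term:
  P(1)·log₂(P(1)/Q(1)) = 0.3334·log₂(0.3334/0.191) = 0.26795
  P(2)·log₂(P(2)/Q(2)) = 0.3333·log₂(0.3333/0.01) = 1.68608
  P(3)·log₂(P(3)/Q(3)) = 0.3333·log₂(0.3333/0.799) = -0.42042

D_KL(P||Q) = 0.26795 + 1.68608 - 0.42042 = 1.53361 ≈ 1.5336 bits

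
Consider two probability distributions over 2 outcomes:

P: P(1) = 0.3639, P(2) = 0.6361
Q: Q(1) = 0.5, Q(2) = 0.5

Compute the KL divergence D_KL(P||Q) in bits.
0.0541 bits

D_KL(P||Q) = Σ P(x) log₂(P(x)/Q(x))

Computing term by term:
  P(1)·log₂(P(1)/Q(1)) = 0.3639·log₂(0.3639/0.5) = -0.16681
  P(2)·log₂(P(2)/Q(2)) = 0.6361·log₂(0.6361/0.5) = 0.22093

D_KL(P||Q) = -0.16681 + 0.22093 = 0.05412 ≈ 0.0541 bits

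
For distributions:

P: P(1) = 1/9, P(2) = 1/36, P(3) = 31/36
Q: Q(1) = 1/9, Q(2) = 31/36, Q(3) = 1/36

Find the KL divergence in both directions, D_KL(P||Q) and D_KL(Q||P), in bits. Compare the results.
D_KL(P||Q) = 4.1285 bits, D_KL(Q||P) = 4.1285 bits. The two directions give exactly the same value for this pair.

D_KL(P||Q) = Σ P(x) log₂(P(x)/Q(x))

Computing term by term:
  P(1)·log₂(P(1)/Q(1)) = (1/9)·log₂((1/9)/(1/9)) = 0.00000
  P(2)·log₂(P(2)/Q(2)) = (1/36)·log₂((1/36)/(31/36)) = -0.13762
  P(3)·log₂(P(3)/Q(3)) = (31/36)·log₂((31/36)/(1/36)) = 4.26611

D_KL(P||Q) = 0.00000 - 0.13762 + 4.26611 = 4.12849 ≈ 4.1285 bits

D_KL(Q||P) = Σ Q(x) log₂(Q(x)/P(x))

Computing term by term:
  Q(1)·log₂(Q(1)/P(1)) = (1/9)·log₂((1/9)/(1/9)) = 0.00000
  Q(2)·log₂(Q(2)/P(2)) = (31/36)·log₂((31/36)/(1/36)) = 4.26611
  Q(3)·log₂(Q(3)/P(3)) = (1/36)·log₂((1/36)/(31/36)) = -0.13762

D_KL(Q||P) = 0.00000 + 4.26611 - 0.13762 = 4.12849 ≈ 4.1285 bits

These ARE equal here. Q is P with outcomes relabeled (Q(2) = P(3), Q(3) = P(2)) by a relabeling that is its own inverse, so the two sums contain exactly the same terms in a different order. This is a special case — KL divergence is not symmetric in general: D_KL(P||Q) ≠ D_KL(Q||P) for most P, Q.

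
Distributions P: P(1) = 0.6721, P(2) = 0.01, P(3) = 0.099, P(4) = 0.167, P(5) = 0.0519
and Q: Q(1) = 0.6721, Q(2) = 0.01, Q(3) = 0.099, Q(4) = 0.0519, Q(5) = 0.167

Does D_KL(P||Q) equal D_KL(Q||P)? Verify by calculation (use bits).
D_KL(P||Q) = 0.1941 bits, D_KL(Q||P) = 0.1941 bits. Yes — for this pair D_KL(P||Q) = D_KL(Q||P).

D_KL(P||Q) = Σ P(x) log₂(P(x)/Q(x))

Computing term by term:
  P(1)·log₂(P(1)/Q(1)) = 0.6721·log₂(0.6721/0.6721) = 0.00000
  P(2)·log₂(P(2)/Q(2)) = 0.01·log₂(0.01/0.01) = 0.00000
  P(3)·log₂(P(3)/Q(3)) = 0.099·log₂(0.099/0.099) = 0.00000
  P(4)·log₂(P(4)/Q(4)) = 0.167·log₂(0.167/0.0519) = 0.28157
  P(5)·log₂(P(5)/Q(5)) = 0.0519·log₂(0.0519/0.167) = -0.08751

D_KL(P||Q) = 0.00000 + 0.00000 + 0.00000 + 0.28157 - 0.08751 = 0.19406 ≈ 0.1941 bits

D_KL(Q||P) = Σ Q(x) log₂(Q(x)/P(x))

Computing term by term:
  Q(1)·log₂(Q(1)/P(1)) = 0.6721·log₂(0.6721/0.6721) = 0.00000
  Q(2)·log₂(Q(2)/P(2)) = 0.01·log₂(0.01/0.01) = 0.00000
  Q(3)·log₂(Q(3)/P(3)) = 0.099·log₂(0.099/0.099) = 0.00000
  Q(4)·log₂(Q(4)/P(4)) = 0.0519·log₂(0.0519/0.167) = -0.08751
  Q(5)·log₂(Q(5)/P(5)) = 0.167·log₂(0.167/0.0519) = 0.28157

D_KL(Q||P) = 0.00000 + 0.00000 + 0.00000 - 0.08751 + 0.28157 = 0.19406 ≈ 0.1941 bits

These ARE equal here. Q is P with outcomes relabeled (Q(4) = P(5), Q(5) = P(4)) by a relabeling that is its own inverse, so the two sums contain exactly the same terms in a different order. This is a special case — KL divergence is not symmetric in general: D_KL(P||Q) ≠ D_KL(Q||P) for most P, Q.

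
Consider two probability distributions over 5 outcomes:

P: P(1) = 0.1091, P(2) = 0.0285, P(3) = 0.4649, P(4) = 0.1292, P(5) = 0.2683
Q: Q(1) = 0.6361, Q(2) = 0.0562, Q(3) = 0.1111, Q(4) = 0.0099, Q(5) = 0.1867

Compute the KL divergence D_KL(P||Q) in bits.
1.2738 bits

D_KL(P||Q) = Σ P(x) log₂(P(x)/Q(x))

Computing term by term:
  P(1)·log₂(P(1)/Q(1)) = 0.1091·log₂(0.1091/0.6361) = -0.27751
  P(2)·log₂(P(2)/Q(2)) = 0.0285·log₂(0.0285/0.0562) = -0.02792
  P(3)·log₂(P(3)/Q(3)) = 0.4649·log₂(0.4649/0.1111) = 0.96005
  P(4)·log₂(P(4)/Q(4)) = 0.1292·log₂(0.1292/0.0099) = 0.47882
  P(5)·log₂(P(5)/Q(5)) = 0.2683·log₂(0.2683/0.1867) = 0.14035

D_KL(P||Q) = -0.27751 - 0.02792 + 0.96005 + 0.47882 + 0.14035 = 1.27379 ≈ 1.2738 bits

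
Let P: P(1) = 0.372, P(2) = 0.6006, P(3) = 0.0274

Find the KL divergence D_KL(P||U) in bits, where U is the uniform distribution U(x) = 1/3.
0.4703 bits

U(i) = 1/3 for all i

D_KL(P||U) = Σ P(x) log₂(P(x) / (1/3))
           = Σ P(x) log₂(P(x)) + log₂(3)
           = log₂(3) - H(P)

H(P) = -Σ P(x) log₂(P(x)):
  -P(1)·log₂(P(1)) = -(0.372)·log₂(0.372) = 0.53070
  -P(2)·log₂(P(2)) = -(0.6006)·log₂(0.6006) = 0.44176
  -P(3)·log₂(P(3)) = -(0.0274)·log₂(0.0274) = 0.14220
H(P) = 0.53070 + 0.44176 + 0.14220 = 1.11466 bits

log₂(3) = 1.58496 bits

D_KL(P||U) = 1.58496 - 1.11466 = 0.47030 ≈ 0.4703 bits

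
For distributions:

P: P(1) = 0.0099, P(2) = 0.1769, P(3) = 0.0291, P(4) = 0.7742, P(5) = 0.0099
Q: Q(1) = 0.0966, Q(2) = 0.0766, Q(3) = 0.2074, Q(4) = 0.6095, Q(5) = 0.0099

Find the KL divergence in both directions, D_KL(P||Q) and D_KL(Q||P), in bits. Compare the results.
D_KL(P||Q) = 0.3658 bits, D_KL(Q||P) = 0.6023 bits. D_KL(Q||P) is larger than D_KL(P||Q) by 0.2365 bits; the two directions differ.

D_KL(P||Q) = Σ P(x) log₂(P(x)/Q(x))

Computing term by term:
  P(1)·log₂(P(1)/Q(1)) = 0.0099·log₂(0.0099/0.0966) = -0.03254
  P(2)·log₂(P(2)/Q(2)) = 0.1769·log₂(0.1769/0.0766) = 0.21361
  P(3)·log₂(P(3)/Q(3)) = 0.0291·log₂(0.0291/0.2074) = -0.08245
  P(4)·log₂(P(4)/Q(4)) = 0.7742·log₂(0.7742/0.6095) = 0.26716
  P(5)·log₂(P(5)/Q(5)) = 0.0099·log₂(0.0099/0.0099) = 0.00000

D_KL(P||Q) = -0.03254 + 0.21361 - 0.08245 + 0.26716 + 0.00000 = 0.36578 ≈ 0.3658 bits

D_KL(Q||P) = Σ Q(x) log₂(Q(x)/P(x))

Computing term by term:
  Q(1)·log₂(Q(1)/P(1)) = 0.0966·log₂(0.0966/0.0099) = 0.31748
  Q(2)·log₂(Q(2)/P(2)) = 0.0766·log₂(0.0766/0.1769) = -0.09250
  Q(3)·log₂(Q(3)/P(3)) = 0.2074·log₂(0.2074/0.0291) = 0.58763
  Q(4)·log₂(Q(4)/P(4)) = 0.6095·log₂(0.6095/0.7742) = -0.21033
  Q(5)·log₂(Q(5)/P(5)) = 0.0099·log₂(0.0099/0.0099) = 0.00000

D_KL(Q||P) = 0.31748 - 0.09250 + 0.58763 - 0.21033 + 0.00000 = 0.60228 ≈ 0.6023 bits

These are NOT equal (difference: 0.2365 bits). KL divergence is asymmetric: D_KL(P||Q) ≠ D_KL(Q||P) in general.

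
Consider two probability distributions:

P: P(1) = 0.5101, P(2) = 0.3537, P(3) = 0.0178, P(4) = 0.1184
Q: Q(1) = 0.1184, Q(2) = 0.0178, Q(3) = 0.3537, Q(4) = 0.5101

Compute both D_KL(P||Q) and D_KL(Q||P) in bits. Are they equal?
D_KL(P||Q) = 2.2740 bits, D_KL(Q||P) = 2.2740 bits. Yes, in this case they are equal (although KL divergence is not symmetric in general).

D_KL(P||Q) = Σ P(x) log₂(P(x)/Q(x))

Computing term by term:
  P(1)·log₂(P(1)/Q(1)) = 0.5101·log₂(0.5101/0.1184) = 1.07484
  P(2)·log₂(P(2)/Q(2)) = 0.3537·log₂(0.3537/0.0178) = 1.52536
  P(3)·log₂(P(3)/Q(3)) = 0.0178·log₂(0.0178/0.3537) = -0.07676
  P(4)·log₂(P(4)/Q(4)) = 0.1184·log₂(0.1184/0.5101) = -0.24948

D_KL(P||Q) = 1.07484 + 1.52536 - 0.07676 - 0.24948 = 2.27396 ≈ 2.2740 bits

D_KL(Q||P) = Σ Q(x) log₂(Q(x)/P(x))

Computing term by term:
  Q(1)·log₂(Q(1)/P(1)) = 0.1184·log₂(0.1184/0.5101) = -0.24948
  Q(2)·log₂(Q(2)/P(2)) = 0.0178·log₂(0.0178/0.3537) = -0.07676
  Q(3)·log₂(Q(3)/P(3)) = 0.3537·log₂(0.3537/0.0178) = 1.52536
  Q(4)·log₂(Q(4)/P(4)) = 0.5101·log₂(0.5101/0.1184) = 1.07484

D_KL(Q||P) = -0.24948 - 0.07676 + 1.52536 + 1.07484 = 2.27396 ≈ 2.2740 bits

These ARE equal here. Q is P with outcomes relabeled (Q(1) = P(4), Q(2) = P(3), Q(3) = P(2), Q(4) = P(1)) by a relabeling that is its own inverse, so the two sums contain exactly the same terms in a different order. This is a special case — KL divergence is not symmetric in general: D_KL(P||Q) ≠ D_KL(Q||P) for most P, Q.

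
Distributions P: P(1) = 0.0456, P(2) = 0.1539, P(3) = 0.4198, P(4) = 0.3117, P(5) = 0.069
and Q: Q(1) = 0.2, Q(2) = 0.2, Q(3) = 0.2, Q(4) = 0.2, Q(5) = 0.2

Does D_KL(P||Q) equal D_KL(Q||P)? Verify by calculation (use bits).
D_KL(P||Q) = 0.3872 bits, D_KL(Q||P) = 0.4673 bits. No — D_KL(P||Q) ≠ D_KL(Q||P) for this pair.

D_KL(P||Q) = Σ P(x) log₂(P(x)/Q(x))

Computing term by term:
  P(1)·log₂(P(1)/Q(1)) = 0.0456·log₂(0.0456/0.2) = -0.09726
  P(2)·log₂(P(2)/Q(2)) = 0.1539·log₂(0.1539/0.2) = -0.05818
  P(3)·log₂(P(3)/Q(3)) = 0.4198·log₂(0.4198/0.2) = 0.44906
  P(4)·log₂(P(4)/Q(4)) = 0.3117·log₂(0.3117/0.2) = 0.19954
  P(5)·log₂(P(5)/Q(5)) = 0.069·log₂(0.069/0.2) = -0.10594

D_KL(P||Q) = -0.09726 - 0.05818 + 0.44906 + 0.19954 - 0.10594 = 0.38722 ≈ 0.3872 bits

D_KL(Q||P) = Σ Q(x) log₂(Q(x)/P(x))

Computing term by term:
  Q(1)·log₂(Q(1)/P(1)) = 0.2·log₂(0.2/0.0456) = 0.42658
  Q(2)·log₂(Q(2)/P(2)) = 0.2·log₂(0.2/0.1539) = 0.07560
  Q(3)·log₂(Q(3)/P(3)) = 0.2·log₂(0.2/0.4198) = -0.21394
  Q(4)·log₂(Q(4)/P(4)) = 0.2·log₂(0.2/0.3117) = -0.12803
  Q(5)·log₂(Q(5)/P(5)) = 0.2·log₂(0.2/0.069) = 0.30707

D_KL(Q||P) = 0.42658 + 0.07560 - 0.21394 - 0.12803 + 0.30707 = 0.46728 ≈ 0.4673 bits

These are NOT equal (difference: 0.0801 bits). KL divergence is asymmetric: D_KL(P||Q) ≠ D_KL(Q||P) in general.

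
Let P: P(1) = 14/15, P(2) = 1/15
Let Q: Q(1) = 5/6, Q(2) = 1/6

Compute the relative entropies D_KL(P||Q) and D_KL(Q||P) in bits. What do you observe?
D_KL(P||Q) = 0.0645 bits, D_KL(Q||P) = 0.0841 bits. The two directions give different values (D_KL(Q||P) exceeds D_KL(P||Q) by 0.0196 bits): KL divergence is asymmetric.

D_KL(P||Q) = Σ P(x) log₂(P(x)/Q(x))

Computing term by term:
  P(1)·log₂(P(1)/Q(1)) = (14/15)·log₂((14/15)/(5/6)) = 0.15260
  P(2)·log₂(P(2)/Q(2)) = (1/15)·log₂((1/15)/(1/6)) = -0.08813

D_KL(P||Q) = 0.15260 - 0.08813 = 0.06447 ≈ 0.0645 bits

D_KL(Q||P) = Σ Q(x) log₂(Q(x)/P(x))

Computing term by term:
  Q(1)·log₂(Q(1)/P(1)) = (5/6)·log₂((5/6)/(14/15)) = -0.13625
  Q(2)·log₂(Q(2)/P(2)) = (1/6)·log₂((1/6)/(1/15)) = 0.22032

D_KL(Q||P) = -0.13625 + 0.22032 = 0.08407 ≈ 0.0841 bits

These are NOT equal (difference: 0.0196 bits). KL divergence is asymmetric: D_KL(P||Q) ≠ D_KL(Q||P) in general.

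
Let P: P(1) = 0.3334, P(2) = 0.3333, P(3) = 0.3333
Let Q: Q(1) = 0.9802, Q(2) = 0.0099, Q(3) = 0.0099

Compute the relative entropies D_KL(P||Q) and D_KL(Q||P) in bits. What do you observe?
D_KL(P||Q) = 2.8631 bits, D_KL(Q||P) = 1.4246 bits. The two directions give different values (D_KL(P||Q) exceeds D_KL(Q||P) by 1.4385 bits): KL divergence is asymmetric.

D_KL(P||Q) = Σ P(x) log₂(P(x)/Q(x))

Computing term by term:
  P(1)·log₂(P(1)/Q(1)) = 0.3334·log₂(0.3334/0.9802) = -0.51871
  P(2)·log₂(P(2)/Q(2)) = 0.3333·log₂(0.3333/0.0099) = 1.69091
  P(3)·log₂(P(3)/Q(3)) = 0.3333·log₂(0.3333/0.0099) = 1.69091

D_KL(P||Q) = -0.51871 + 1.69091 + 1.69091 = 2.86311 ≈ 2.8631 bits

D_KL(Q||P) = Σ Q(x) log₂(Q(x)/P(x))

Computing term by term:
  Q(1)·log₂(Q(1)/P(1)) = 0.9802·log₂(0.9802/0.3334) = 1.52502
  Q(2)·log₂(Q(2)/P(2)) = 0.0099·log₂(0.0099/0.3333) = -0.05023
  Q(3)·log₂(Q(3)/P(3)) = 0.0099·log₂(0.0099/0.3333) = -0.05023

D_KL(Q||P) = 1.52502 - 0.05023 - 0.05023 = 1.42456 ≈ 1.4246 bits

These are NOT equal (difference: 1.4385 bits). KL divergence is asymmetric: D_KL(P||Q) ≠ D_KL(Q||P) in general.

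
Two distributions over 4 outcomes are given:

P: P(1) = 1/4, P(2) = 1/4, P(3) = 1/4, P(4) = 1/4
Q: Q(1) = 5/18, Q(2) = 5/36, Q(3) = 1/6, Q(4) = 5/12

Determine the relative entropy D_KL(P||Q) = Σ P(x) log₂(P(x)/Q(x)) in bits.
0.1360 bits

D_KL(P||Q) = Σ P(x) log₂(P(x)/Q(x))

Computing term by term:
  P(1)·log₂(P(1)/Q(1)) = (1/4)·log₂((1/4)/(5/18)) = -0.03800
  P(2)·log₂(P(2)/Q(2)) = (1/4)·log₂((1/4)/(5/36)) = 0.21200
  P(3)·log₂(P(3)/Q(3)) = (1/4)·log₂((1/4)/(1/6)) = 0.14624
  P(4)·log₂(P(4)/Q(4)) = (1/4)·log₂((1/4)/(5/12)) = -0.18424

D_KL(P||Q) = -0.03800 + 0.21200 + 0.14624 - 0.18424 = 0.13600 ≈ 0.1360 bits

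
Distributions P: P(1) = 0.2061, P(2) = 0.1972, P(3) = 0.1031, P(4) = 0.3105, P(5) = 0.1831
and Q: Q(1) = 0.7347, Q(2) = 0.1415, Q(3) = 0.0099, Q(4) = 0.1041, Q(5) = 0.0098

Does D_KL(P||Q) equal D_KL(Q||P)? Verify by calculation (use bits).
D_KL(P||Q) = 1.3279 bits, D_KL(Q||P) = 1.0406 bits. No — D_KL(P||Q) ≠ D_KL(Q||P) for this pair.

D_KL(P||Q) = Σ P(x) log₂(P(x)/Q(x))

Computing term by term:
  P(1)·log₂(P(1)/Q(1)) = 0.2061·log₂(0.2061/0.7347) = -0.37795
  P(2)·log₂(P(2)/Q(2)) = 0.1972·log₂(0.1972/0.1415) = 0.09443
  P(3)·log₂(P(3)/Q(3)) = 0.1031·log₂(0.1031/0.0099) = 0.34853
  P(4)·log₂(P(4)/Q(4)) = 0.3105·log₂(0.3105/0.1041) = 0.48954
  P(5)·log₂(P(5)/Q(5)) = 0.1831·log₂(0.1831/0.0098) = 0.77336

D_KL(P||Q) = -0.37795 + 0.09443 + 0.34853 + 0.48954 + 0.77336 = 1.32791 ≈ 1.3279 bits

D_KL(Q||P) = Σ Q(x) log₂(Q(x)/P(x))

Computing term by term:
  Q(1)·log₂(Q(1)/P(1)) = 0.7347·log₂(0.7347/0.2061) = 1.34730
  Q(2)·log₂(Q(2)/P(2)) = 0.1415·log₂(0.1415/0.1972) = -0.06776
  Q(3)·log₂(Q(3)/P(3)) = 0.0099·log₂(0.0099/0.1031) = -0.03347
  Q(4)·log₂(Q(4)/P(4)) = 0.1041·log₂(0.1041/0.3105) = -0.16413
  Q(5)·log₂(Q(5)/P(5)) = 0.0098·log₂(0.0098/0.1831) = -0.04139

D_KL(Q||P) = 1.34730 - 0.06776 - 0.03347 - 0.16413 - 0.04139 = 1.04055 ≈ 1.0406 bits

These are NOT equal (difference: 0.2873 bits). KL divergence is asymmetric: D_KL(P||Q) ≠ D_KL(Q||P) in general.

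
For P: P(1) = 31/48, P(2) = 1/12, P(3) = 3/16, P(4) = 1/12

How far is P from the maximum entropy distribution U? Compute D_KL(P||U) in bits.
0.5423 bits

U(i) = 1/4 for all i

D_KL(P||U) = Σ P(x) log₂(P(x) / (1/4))
           = Σ P(x) log₂(P(x)) + log₂(4)
           = log₂(4) - H(P)

H(P) = -Σ P(x) log₂(P(x)):
  -P(1)·log₂(P(1)) = -(31/48)·log₂(31/48) = 0.40737
  -P(2)·log₂(P(2)) = -(1/12)·log₂(1/12) = 0.29875
  -P(3)·log₂(P(3)) = -(3/16)·log₂(3/16) = 0.45282
  -P(4)·log₂(P(4)) = -(1/12)·log₂(1/12) = 0.29875
H(P) = 0.40737 + 0.29875 + 0.45282 + 0.29875 = 1.45769 bits

log₂(4) = 2.00000 bits

D_KL(P||U) = 2.00000 - 1.45769 = 0.54231 ≈ 0.5423 bits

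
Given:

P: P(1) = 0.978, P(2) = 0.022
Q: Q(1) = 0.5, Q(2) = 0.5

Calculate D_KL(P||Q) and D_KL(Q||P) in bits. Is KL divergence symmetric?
D_KL(P||Q) = 0.8475 bits, D_KL(Q||P) = 1.7692 bits. No, KL divergence is not symmetric.

D_KL(P||Q) = Σ P(x) log₂(P(x)/Q(x))

Computing term by term:
  P(1)·log₂(P(1)/Q(1)) = 0.978·log₂(0.978/0.5) = 0.94661
  P(2)·log₂(P(2)/Q(2)) = 0.022·log₂(0.022/0.5) = -0.09914

D_KL(P||Q) = 0.94661 - 0.09914 = 0.84747 ≈ 0.8475 bits

D_KL(Q||P) = Σ Q(x) log₂(Q(x)/P(x))

Computing term by term:
  Q(1)·log₂(Q(1)/P(1)) = 0.5·log₂(0.5/0.978) = -0.48395
  Q(2)·log₂(Q(2)/P(2)) = 0.5·log₂(0.5/0.022) = 2.25318

D_KL(Q||P) = -0.48395 + 2.25318 = 1.76923 ≈ 1.7692 bits

These are NOT equal (difference: 0.9217 bits). KL divergence is asymmetric: D_KL(P||Q) ≠ D_KL(Q||P) in general.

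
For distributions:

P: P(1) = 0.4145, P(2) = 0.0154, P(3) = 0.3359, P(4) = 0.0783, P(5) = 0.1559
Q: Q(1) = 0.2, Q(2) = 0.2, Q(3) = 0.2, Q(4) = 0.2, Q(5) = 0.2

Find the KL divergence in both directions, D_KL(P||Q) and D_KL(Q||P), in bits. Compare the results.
D_KL(P||Q) = 0.4681 bits, D_KL(Q||P) = 0.7224 bits. D_KL(Q||P) is larger than D_KL(P||Q) by 0.2543 bits; the two directions differ.

D_KL(P||Q) = Σ P(x) log₂(P(x)/Q(x))

Computing term by term:
  P(1)·log₂(P(1)/Q(1)) = 0.4145·log₂(0.4145/0.2) = 0.43579
  P(2)·log₂(P(2)/Q(2)) = 0.0154·log₂(0.0154/0.2) = -0.05696
  P(3)·log₂(P(3)/Q(3)) = 0.3359·log₂(0.3359/0.2) = 0.25126
  P(4)·log₂(P(4)/Q(4)) = 0.0783·log₂(0.0783/0.2) = -0.10593
  P(5)·log₂(P(5)/Q(5)) = 0.1559·log₂(0.1559/0.2) = -0.05603

D_KL(P||Q) = 0.43579 - 0.05696 + 0.25126 - 0.10593 - 0.05603 = 0.46813 ≈ 0.4681 bits

D_KL(Q||P) = Σ Q(x) log₂(Q(x)/P(x))

Computing term by term:
  Q(1)·log₂(Q(1)/P(1)) = 0.2·log₂(0.2/0.4145) = -0.21027
  Q(2)·log₂(Q(2)/P(2)) = 0.2·log₂(0.2/0.0154) = 0.73980
  Q(3)·log₂(Q(3)/P(3)) = 0.2·log₂(0.2/0.3359) = -0.14961
  Q(4)·log₂(Q(4)/P(4)) = 0.2·log₂(0.2/0.0783) = 0.27058
  Q(5)·log₂(Q(5)/P(5)) = 0.2·log₂(0.2/0.1559) = 0.07188

D_KL(Q||P) = -0.21027 + 0.73980 - 0.14961 + 0.27058 + 0.07188 = 0.72238 ≈ 0.7224 bits

These are NOT equal (difference: 0.2543 bits). KL divergence is asymmetric: D_KL(P||Q) ≠ D_KL(Q||P) in general.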